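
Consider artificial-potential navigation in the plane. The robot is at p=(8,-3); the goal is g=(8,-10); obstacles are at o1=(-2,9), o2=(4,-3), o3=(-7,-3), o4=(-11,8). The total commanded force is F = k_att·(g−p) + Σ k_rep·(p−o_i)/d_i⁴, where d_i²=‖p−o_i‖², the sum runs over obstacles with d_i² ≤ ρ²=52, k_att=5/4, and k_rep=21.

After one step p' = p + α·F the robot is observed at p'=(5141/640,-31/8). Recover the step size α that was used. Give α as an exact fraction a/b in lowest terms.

α = 1/10

F_att = 5/4·(g−p) = 5/4·(0,-7) = (0.0000,-8.7500)
o1: d²=244 > ρ²=52 → inactive
o2: d²=16 ≤ ρ²=52; F_rep = 21·(4,0)/16² = (0.3281,0.0000)
o3: d²=225 > ρ²=52 → inactive
o4: d²=482 > ρ²=52 → inactive
F = F_att + ΣF_rep = (0.3281,-8.7500)
Δp = p'−p = (0.0328,-0.8750); α = Δx/Fx = (21/640) / (21/64) = 1/10
check: Δy/Fy = (-7/8) / (-35/4) = 1/10 ✓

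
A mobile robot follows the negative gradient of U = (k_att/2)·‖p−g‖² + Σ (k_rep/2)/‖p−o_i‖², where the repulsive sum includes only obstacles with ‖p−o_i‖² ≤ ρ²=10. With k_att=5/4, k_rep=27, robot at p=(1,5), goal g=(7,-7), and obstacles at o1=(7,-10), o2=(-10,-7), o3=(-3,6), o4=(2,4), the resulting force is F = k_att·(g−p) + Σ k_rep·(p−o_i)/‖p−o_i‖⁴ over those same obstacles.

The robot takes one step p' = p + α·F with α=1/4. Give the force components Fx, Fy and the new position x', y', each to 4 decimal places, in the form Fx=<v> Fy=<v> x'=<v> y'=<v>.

Fx=0.7500 Fy=-8.2500 x'=1.1875 y'=2.9375

F_att = 5/4·(g−p) = 5/4·(6,-12) = (7.5000,-15.0000)
o1: d²=261 > ρ²=10 → inactive
o2: d²=265 > ρ²=10 → inactive
o3: d²=17 > ρ²=10 → inactive
o4: d²=2 ≤ ρ²=10; F_rep = 27·(-1,1)/2² = (-6.7500,6.7500)
F = F_att + ΣF_rep = (0.7500,-8.2500)
p' = p + 1/4·F = (1.1875,2.9375)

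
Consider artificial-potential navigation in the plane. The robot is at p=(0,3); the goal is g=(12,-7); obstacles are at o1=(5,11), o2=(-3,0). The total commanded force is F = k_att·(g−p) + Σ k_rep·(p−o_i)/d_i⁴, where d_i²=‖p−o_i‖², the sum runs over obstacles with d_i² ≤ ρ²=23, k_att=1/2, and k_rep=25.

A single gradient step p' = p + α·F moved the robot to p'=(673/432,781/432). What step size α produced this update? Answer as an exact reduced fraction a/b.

α = 1/4

F_att = 1/2·(g−p) = 1/2·(12,-10) = (6.0000,-5.0000)
o1: d²=89 > ρ²=23 → inactive
o2: d²=18 ≤ ρ²=23; F_rep = 25·(3,3)/18² = (0.2315,0.2315)
F = F_att + ΣF_rep = (6.2315,-4.7685)
Δp = p'−p = (1.5579,-1.1921); α = Δx/Fx = (673/432) / (673/108) = 1/4
check: Δy/Fy = (-515/432) / (-515/108) = 1/4 ✓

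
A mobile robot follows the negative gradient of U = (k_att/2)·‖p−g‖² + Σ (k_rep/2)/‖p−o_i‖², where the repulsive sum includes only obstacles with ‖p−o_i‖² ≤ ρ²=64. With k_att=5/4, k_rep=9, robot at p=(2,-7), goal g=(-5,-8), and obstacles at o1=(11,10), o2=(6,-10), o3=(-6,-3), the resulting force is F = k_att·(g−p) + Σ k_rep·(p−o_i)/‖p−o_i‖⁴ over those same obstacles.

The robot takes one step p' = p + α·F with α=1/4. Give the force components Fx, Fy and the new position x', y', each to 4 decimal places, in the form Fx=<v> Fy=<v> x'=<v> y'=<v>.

F_att = 5/4·(g−p) = 5/4·(-7,-1) = (-8.7500,-1.2500)
o1: d²=370 > ρ²=64 → inactive
o2: d²=25 ≤ ρ²=64; F_rep = 9·(-4,3)/25² = (-0.0576,0.0432)
o3: d²=80 > ρ²=64 → inactive
F = F_att + ΣF_rep = (-8.8076,-1.2068)
p' = p + 1/4·F = (-0.2019,-7.3017)

Fx=-8.8076 Fy=-1.2068 x'=-0.2019 y'=-7.3017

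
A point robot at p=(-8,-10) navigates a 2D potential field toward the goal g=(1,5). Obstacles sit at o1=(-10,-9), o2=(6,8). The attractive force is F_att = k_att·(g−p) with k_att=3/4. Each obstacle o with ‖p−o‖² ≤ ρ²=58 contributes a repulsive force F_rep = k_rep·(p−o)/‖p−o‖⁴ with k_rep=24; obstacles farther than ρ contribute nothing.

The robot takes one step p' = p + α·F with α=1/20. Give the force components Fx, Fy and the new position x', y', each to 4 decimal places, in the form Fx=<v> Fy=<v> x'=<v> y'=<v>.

Fx=8.6700 Fy=10.2900 x'=-7.5665 y'=-9.4855

F_att = 3/4·(g−p) = 3/4·(9,15) = (6.7500,11.2500)
o1: d²=5 ≤ ρ²=58; F_rep = 24·(2,-1)/5² = (1.9200,-0.9600)
o2: d²=520 > ρ²=58 → inactive
F = F_att + ΣF_rep = (8.6700,10.2900)
p' = p + 1/20·F = (-7.5665,-9.4855)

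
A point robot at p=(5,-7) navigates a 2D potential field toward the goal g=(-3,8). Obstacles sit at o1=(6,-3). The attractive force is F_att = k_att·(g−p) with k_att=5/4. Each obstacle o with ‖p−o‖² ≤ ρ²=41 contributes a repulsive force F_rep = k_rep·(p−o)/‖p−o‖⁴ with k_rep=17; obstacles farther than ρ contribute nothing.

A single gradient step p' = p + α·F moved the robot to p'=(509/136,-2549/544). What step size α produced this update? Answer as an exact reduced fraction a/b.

α = 1/8

F_att = 5/4·(g−p) = 5/4·(-8,15) = (-10.0000,18.7500)
o1: d²=17 ≤ ρ²=41; F_rep = 17·(-1,-4)/17² = (-0.0588,-0.2353)
F = F_att + ΣF_rep = (-10.0588,18.5147)
Δp = p'−p = (-1.2574,2.3143); α = Δx/Fx = (-171/136) / (-171/17) = 1/8
check: Δy/Fy = (1259/544) / (1259/68) = 1/8 ✓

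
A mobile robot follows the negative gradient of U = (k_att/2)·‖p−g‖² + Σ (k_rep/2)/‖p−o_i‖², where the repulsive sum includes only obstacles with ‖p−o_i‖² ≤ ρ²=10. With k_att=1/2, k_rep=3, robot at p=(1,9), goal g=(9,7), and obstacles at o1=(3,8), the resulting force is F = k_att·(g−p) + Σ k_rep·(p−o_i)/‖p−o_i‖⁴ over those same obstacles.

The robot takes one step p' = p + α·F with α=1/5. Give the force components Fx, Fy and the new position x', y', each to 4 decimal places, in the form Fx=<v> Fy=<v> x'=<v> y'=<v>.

Fx=3.7600 Fy=-0.8800 x'=1.7520 y'=8.8240

F_att = 1/2·(g−p) = 1/2·(8,-2) = (4.0000,-1.0000)
o1: d²=5 ≤ ρ²=10; F_rep = 3·(-2,1)/5² = (-0.2400,0.1200)
F = F_att + ΣF_rep = (3.7600,-0.8800)
p' = p + 1/5·F = (1.7520,8.8240)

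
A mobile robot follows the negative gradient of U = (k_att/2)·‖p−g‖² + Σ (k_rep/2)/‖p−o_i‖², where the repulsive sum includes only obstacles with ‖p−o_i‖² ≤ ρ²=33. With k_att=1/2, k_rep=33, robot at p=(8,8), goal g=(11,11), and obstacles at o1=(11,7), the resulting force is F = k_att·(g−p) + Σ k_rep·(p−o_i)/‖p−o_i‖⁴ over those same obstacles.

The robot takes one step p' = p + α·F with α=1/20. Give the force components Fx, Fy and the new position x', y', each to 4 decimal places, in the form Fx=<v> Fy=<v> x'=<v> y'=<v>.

Fx=0.5100 Fy=1.8300 x'=8.0255 y'=8.0915

F_att = 1/2·(g−p) = 1/2·(3,3) = (1.5000,1.5000)
o1: d²=10 ≤ ρ²=33; F_rep = 33·(-3,1)/10² = (-0.9900,0.3300)
F = F_att + ΣF_rep = (0.5100,1.8300)
p' = p + 1/20·F = (8.0255,8.0915)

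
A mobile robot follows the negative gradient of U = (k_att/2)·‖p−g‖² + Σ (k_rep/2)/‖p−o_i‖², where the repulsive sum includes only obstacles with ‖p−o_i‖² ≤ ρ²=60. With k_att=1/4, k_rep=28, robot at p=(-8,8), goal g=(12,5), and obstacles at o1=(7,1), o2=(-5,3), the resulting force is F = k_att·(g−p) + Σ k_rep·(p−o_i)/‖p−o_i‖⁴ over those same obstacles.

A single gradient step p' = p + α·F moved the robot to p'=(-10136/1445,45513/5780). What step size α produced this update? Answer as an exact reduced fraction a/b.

F_att = 1/4·(g−p) = 1/4·(20,-3) = (5.0000,-0.7500)
o1: d²=274 > ρ²=60 → inactive
o2: d²=34 ≤ ρ²=60; F_rep = 28·(-3,5)/34² = (-0.0727,0.1211)
F = F_att + ΣF_rep = (4.9273,-0.6289)
Δp = p'−p = (0.9855,-0.1258); α = Δx/Fx = (1424/1445) / (1424/289) = 1/5
check: Δy/Fy = (-727/5780) / (-727/1156) = 1/5 ✓

α = 1/5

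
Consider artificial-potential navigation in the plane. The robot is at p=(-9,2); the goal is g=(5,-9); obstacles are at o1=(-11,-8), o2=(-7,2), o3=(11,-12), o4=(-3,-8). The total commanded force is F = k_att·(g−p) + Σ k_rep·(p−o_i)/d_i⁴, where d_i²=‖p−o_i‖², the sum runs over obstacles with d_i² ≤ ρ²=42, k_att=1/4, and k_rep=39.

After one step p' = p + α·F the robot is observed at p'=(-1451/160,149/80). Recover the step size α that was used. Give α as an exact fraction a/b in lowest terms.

F_att = 1/4·(g−p) = 1/4·(14,-11) = (3.5000,-2.7500)
o1: d²=104 > ρ²=42 → inactive
o2: d²=4 ≤ ρ²=42; F_rep = 39·(-2,0)/4² = (-4.8750,0.0000)
o3: d²=596 > ρ²=42 → inactive
o4: d²=136 > ρ²=42 → inactive
F = F_att + ΣF_rep = (-1.3750,-2.7500)
Δp = p'−p = (-0.0688,-0.1375); α = Δx/Fx = (-11/160) / (-11/8) = 1/20
check: Δy/Fy = (-11/80) / (-11/4) = 1/20 ✓

α = 1/20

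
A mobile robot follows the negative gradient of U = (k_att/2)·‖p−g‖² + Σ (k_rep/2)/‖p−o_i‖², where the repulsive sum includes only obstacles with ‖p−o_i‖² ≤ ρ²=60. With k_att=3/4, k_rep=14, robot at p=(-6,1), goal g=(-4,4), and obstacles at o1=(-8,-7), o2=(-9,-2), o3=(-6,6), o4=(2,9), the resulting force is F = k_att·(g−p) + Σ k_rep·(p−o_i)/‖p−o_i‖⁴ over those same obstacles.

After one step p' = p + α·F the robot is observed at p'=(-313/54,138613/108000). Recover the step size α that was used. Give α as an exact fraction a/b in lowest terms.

α = 1/8

F_att = 3/4·(g−p) = 3/4·(2,3) = (1.5000,2.2500)
o1: d²=68 > ρ²=60 → inactive
o2: d²=18 ≤ ρ²=60; F_rep = 14·(3,3)/18² = (0.1296,0.1296)
o3: d²=25 ≤ ρ²=60; F_rep = 14·(0,-5)/25² = (0.0000,-0.1120)
o4: d²=128 > ρ²=60 → inactive
F = F_att + ΣF_rep = (1.6296,2.2676)
Δp = p'−p = (0.2037,0.2835); α = Δx/Fx = (11/54) / (44/27) = 1/8
check: Δy/Fy = (30613/108000) / (30613/13500) = 1/8 ✓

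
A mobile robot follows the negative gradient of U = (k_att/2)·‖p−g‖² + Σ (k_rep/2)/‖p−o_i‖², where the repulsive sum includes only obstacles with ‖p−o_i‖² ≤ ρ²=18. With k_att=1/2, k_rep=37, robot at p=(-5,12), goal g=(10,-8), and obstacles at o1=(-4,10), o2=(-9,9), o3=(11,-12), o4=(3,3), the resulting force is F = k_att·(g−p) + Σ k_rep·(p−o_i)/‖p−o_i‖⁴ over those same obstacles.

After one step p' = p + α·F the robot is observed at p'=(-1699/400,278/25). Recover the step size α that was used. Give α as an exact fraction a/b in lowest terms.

F_att = 1/2·(g−p) = 1/2·(15,-20) = (7.5000,-10.0000)
o1: d²=5 ≤ ρ²=18; F_rep = 37·(-1,2)/5² = (-1.4800,2.9600)
o2: d²=25 > ρ²=18 → inactive
o3: d²=832 > ρ²=18 → inactive
o4: d²=145 > ρ²=18 → inactive
F = F_att + ΣF_rep = (6.0200,-7.0400)
Δp = p'−p = (0.7525,-0.8800); α = Δx/Fx = (301/400) / (301/50) = 1/8
check: Δy/Fy = (-22/25) / (-176/25) = 1/8 ✓

α = 1/8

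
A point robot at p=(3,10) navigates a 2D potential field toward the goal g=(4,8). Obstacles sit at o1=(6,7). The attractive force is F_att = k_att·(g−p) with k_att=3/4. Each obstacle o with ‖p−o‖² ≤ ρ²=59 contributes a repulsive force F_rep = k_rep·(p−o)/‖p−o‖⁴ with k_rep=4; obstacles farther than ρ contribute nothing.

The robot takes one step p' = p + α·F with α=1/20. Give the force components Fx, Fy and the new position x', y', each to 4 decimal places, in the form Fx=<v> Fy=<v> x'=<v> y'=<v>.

Fx=0.7130 Fy=-1.4630 x'=3.0356 y'=9.9269

F_att = 3/4·(g−p) = 3/4·(1,-2) = (0.7500,-1.5000)
o1: d²=18 ≤ ρ²=59; F_rep = 4·(-3,3)/18² = (-0.0370,0.0370)
F = F_att + ΣF_rep = (0.7130,-1.4630)
p' = p + 1/20·F = (3.0356,9.9269)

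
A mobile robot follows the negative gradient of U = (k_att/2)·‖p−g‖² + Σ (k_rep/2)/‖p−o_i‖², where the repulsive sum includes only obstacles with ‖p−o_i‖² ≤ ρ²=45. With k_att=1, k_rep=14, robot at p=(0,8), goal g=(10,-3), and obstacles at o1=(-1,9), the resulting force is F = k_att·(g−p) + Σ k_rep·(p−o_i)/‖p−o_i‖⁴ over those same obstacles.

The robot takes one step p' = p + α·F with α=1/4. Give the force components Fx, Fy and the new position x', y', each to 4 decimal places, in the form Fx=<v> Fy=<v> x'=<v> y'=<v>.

F_att = 1·(g−p) = 1·(10,-11) = (10.0000,-11.0000)
o1: d²=2 ≤ ρ²=45; F_rep = 14·(1,-1)/2² = (3.5000,-3.5000)
F = F_att + ΣF_rep = (13.5000,-14.5000)
p' = p + 1/4·F = (3.3750,4.3750)

Fx=13.5000 Fy=-14.5000 x'=3.3750 y'=4.3750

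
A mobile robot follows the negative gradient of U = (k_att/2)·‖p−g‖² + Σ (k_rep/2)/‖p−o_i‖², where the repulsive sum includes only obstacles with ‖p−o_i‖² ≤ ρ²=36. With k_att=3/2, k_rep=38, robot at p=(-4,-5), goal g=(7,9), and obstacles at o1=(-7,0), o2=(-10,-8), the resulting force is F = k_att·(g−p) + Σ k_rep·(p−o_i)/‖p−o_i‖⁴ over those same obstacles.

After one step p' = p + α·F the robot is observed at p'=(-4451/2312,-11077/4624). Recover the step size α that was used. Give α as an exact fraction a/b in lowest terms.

α = 1/8

F_att = 3/2·(g−p) = 3/2·(11,14) = (16.5000,21.0000)
o1: d²=34 ≤ ρ²=36; F_rep = 38·(3,-5)/34² = (0.0986,-0.1644)
o2: d²=45 > ρ²=36 → inactive
F = F_att + ΣF_rep = (16.5986,20.8356)
Δp = p'−p = (2.0748,2.6045); α = Δx/Fx = (4797/2312) / (4797/289) = 1/8
check: Δy/Fy = (12043/4624) / (12043/578) = 1/8 ✓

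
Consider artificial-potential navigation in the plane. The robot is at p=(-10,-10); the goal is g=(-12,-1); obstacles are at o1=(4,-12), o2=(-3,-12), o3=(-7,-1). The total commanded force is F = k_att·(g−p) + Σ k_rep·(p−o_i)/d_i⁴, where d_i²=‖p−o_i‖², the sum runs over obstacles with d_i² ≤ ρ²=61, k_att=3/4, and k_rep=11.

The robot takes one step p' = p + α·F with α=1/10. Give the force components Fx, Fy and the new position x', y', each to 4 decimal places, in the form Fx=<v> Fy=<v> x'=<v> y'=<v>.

F_att = 3/4·(g−p) = 3/4·(-2,9) = (-1.5000,6.7500)
o1: d²=200 > ρ²=61 → inactive
o2: d²=53 ≤ ρ²=61; F_rep = 11·(-7,2)/53² = (-0.0274,0.0078)
o3: d²=90 > ρ²=61 → inactive
F = F_att + ΣF_rep = (-1.5274,6.7578)
p' = p + 1/10·F = (-10.1527,-9.3242)

Fx=-1.5274 Fy=6.7578 x'=-10.1527 y'=-9.3242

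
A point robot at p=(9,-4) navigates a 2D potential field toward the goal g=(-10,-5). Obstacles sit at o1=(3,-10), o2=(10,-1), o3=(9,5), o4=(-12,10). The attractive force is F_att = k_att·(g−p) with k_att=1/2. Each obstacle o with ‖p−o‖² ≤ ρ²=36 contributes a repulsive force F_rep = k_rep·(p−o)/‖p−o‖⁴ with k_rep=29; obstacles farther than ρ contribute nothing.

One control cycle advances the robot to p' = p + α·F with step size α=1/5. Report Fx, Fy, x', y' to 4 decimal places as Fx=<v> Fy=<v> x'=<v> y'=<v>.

Fx=-9.7900 Fy=-1.3700 x'=7.0420 y'=-4.2740

F_att = 1/2·(g−p) = 1/2·(-19,-1) = (-9.5000,-0.5000)
o1: d²=72 > ρ²=36 → inactive
o2: d²=10 ≤ ρ²=36; F_rep = 29·(-1,-3)/10² = (-0.2900,-0.8700)
o3: d²=81 > ρ²=36 → inactive
o4: d²=637 > ρ²=36 → inactive
F = F_att + ΣF_rep = (-9.7900,-1.3700)
p' = p + 1/5·F = (7.0420,-4.2740)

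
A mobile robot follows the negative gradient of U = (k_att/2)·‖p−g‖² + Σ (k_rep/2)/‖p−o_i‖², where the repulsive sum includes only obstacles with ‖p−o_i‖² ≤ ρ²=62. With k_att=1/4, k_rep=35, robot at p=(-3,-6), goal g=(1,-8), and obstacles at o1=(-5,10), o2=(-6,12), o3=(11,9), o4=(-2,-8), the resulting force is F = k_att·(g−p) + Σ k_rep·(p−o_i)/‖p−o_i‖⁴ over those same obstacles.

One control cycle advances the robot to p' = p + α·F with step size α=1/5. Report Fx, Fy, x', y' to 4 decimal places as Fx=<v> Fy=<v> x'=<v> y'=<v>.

F_att = 1/4·(g−p) = 1/4·(4,-2) = (1.0000,-0.5000)
o1: d²=260 > ρ²=62 → inactive
o2: d²=333 > ρ²=62 → inactive
o3: d²=421 > ρ²=62 → inactive
o4: d²=5 ≤ ρ²=62; F_rep = 35·(-1,2)/5² = (-1.4000,2.8000)
F = F_att + ΣF_rep = (-0.4000,2.3000)
p' = p + 1/5·F = (-3.0800,-5.5400)

Fx=-0.4000 Fy=2.3000 x'=-3.0800 y'=-5.5400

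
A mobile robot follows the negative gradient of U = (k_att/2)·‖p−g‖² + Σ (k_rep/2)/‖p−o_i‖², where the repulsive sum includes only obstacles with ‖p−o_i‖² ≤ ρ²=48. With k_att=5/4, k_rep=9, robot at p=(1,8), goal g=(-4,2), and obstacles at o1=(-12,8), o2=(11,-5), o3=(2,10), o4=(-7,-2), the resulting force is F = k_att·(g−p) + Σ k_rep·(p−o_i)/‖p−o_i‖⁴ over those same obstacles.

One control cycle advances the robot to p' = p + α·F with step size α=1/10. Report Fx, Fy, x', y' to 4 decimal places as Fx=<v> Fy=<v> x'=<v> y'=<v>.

Fx=-6.6100 Fy=-8.2200 x'=0.3390 y'=7.1780

F_att = 5/4·(g−p) = 5/4·(-5,-6) = (-6.2500,-7.5000)
o1: d²=169 > ρ²=48 → inactive
o2: d²=269 > ρ²=48 → inactive
o3: d²=5 ≤ ρ²=48; F_rep = 9·(-1,-2)/5² = (-0.3600,-0.7200)
o4: d²=164 > ρ²=48 → inactive
F = F_att + ΣF_rep = (-6.6100,-8.2200)
p' = p + 1/10·F = (0.3390,7.1780)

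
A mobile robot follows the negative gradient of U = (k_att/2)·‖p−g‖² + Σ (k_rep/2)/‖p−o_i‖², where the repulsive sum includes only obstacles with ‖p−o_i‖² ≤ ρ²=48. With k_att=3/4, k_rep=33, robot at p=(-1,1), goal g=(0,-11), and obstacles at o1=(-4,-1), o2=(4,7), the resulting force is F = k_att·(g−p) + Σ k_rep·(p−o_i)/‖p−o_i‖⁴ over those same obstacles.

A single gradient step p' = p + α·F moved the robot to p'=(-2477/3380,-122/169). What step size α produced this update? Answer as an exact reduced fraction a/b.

α = 1/5

F_att = 3/4·(g−p) = 3/4·(1,-12) = (0.7500,-9.0000)
o1: d²=13 ≤ ρ²=48; F_rep = 33·(3,2)/13² = (0.5858,0.3905)
o2: d²=61 > ρ²=48 → inactive
F = F_att + ΣF_rep = (1.3358,-8.6095)
Δp = p'−p = (0.2672,-1.7219); α = Δx/Fx = (903/3380) / (903/676) = 1/5
check: Δy/Fy = (-291/169) / (-1455/169) = 1/5 ✓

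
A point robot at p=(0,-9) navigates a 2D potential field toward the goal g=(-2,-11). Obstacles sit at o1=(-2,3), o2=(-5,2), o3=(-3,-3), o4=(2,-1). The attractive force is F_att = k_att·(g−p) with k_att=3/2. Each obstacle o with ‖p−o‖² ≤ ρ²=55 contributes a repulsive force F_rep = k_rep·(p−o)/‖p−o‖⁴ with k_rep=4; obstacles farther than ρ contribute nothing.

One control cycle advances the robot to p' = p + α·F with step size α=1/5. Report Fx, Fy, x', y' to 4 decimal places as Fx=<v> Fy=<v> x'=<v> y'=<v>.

Fx=-2.9941 Fy=-3.0119 x'=-0.5988 y'=-9.6024

F_att = 3/2·(g−p) = 3/2·(-2,-2) = (-3.0000,-3.0000)
o1: d²=148 > ρ²=55 → inactive
o2: d²=146 > ρ²=55 → inactive
o3: d²=45 ≤ ρ²=55; F_rep = 4·(3,-6)/45² = (0.0059,-0.0119)
o4: d²=68 > ρ²=55 → inactive
F = F_att + ΣF_rep = (-2.9941,-3.0119)
p' = p + 1/5·F = (-0.5988,-9.6024)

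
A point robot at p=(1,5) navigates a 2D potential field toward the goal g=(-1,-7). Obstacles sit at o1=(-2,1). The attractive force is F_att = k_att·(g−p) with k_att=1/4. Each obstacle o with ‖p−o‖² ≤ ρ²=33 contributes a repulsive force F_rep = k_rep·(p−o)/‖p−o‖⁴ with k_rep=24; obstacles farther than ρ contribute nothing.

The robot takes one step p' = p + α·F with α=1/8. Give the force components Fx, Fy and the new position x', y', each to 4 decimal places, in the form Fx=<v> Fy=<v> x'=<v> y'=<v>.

Fx=-0.3848 Fy=-2.8464 x'=0.9519 y'=4.6442

F_att = 1/4·(g−p) = 1/4·(-2,-12) = (-0.5000,-3.0000)
o1: d²=25 ≤ ρ²=33; F_rep = 24·(3,4)/25² = (0.1152,0.1536)
F = F_att + ΣF_rep = (-0.3848,-2.8464)
p' = p + 1/8·F = (0.9519,4.6442)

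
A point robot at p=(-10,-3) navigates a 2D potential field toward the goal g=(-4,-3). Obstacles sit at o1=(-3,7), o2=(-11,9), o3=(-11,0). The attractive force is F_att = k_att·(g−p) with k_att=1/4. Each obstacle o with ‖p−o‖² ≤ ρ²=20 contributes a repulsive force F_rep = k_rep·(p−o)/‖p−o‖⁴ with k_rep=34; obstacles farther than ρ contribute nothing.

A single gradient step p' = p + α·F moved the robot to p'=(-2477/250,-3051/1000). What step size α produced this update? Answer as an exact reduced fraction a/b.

F_att = 1/4·(g−p) = 1/4·(6,0) = (1.5000,0.0000)
o1: d²=149 > ρ²=20 → inactive
o2: d²=145 > ρ²=20 → inactive
o3: d²=10 ≤ ρ²=20; F_rep = 34·(1,-3)/10² = (0.3400,-1.0200)
F = F_att + ΣF_rep = (1.8400,-1.0200)
Δp = p'−p = (0.0920,-0.0510); α = Δx/Fx = (23/250) / (46/25) = 1/20
check: Δy/Fy = (-51/1000) / (-51/50) = 1/20 ✓

α = 1/20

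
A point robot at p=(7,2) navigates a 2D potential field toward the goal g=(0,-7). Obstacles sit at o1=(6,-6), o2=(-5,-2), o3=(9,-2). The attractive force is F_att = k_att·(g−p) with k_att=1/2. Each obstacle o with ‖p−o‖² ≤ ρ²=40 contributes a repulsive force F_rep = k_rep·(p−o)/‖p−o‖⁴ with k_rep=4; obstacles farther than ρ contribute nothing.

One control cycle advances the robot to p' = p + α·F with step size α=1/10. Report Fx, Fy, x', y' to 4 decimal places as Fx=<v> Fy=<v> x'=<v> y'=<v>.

Fx=-3.5200 Fy=-4.4600 x'=6.6480 y'=1.5540

F_att = 1/2·(g−p) = 1/2·(-7,-9) = (-3.5000,-4.5000)
o1: d²=65 > ρ²=40 → inactive
o2: d²=160 > ρ²=40 → inactive
o3: d²=20 ≤ ρ²=40; F_rep = 4·(-2,4)/20² = (-0.0200,0.0400)
F = F_att + ΣF_rep = (-3.5200,-4.4600)
p' = p + 1/10·F = (6.6480,1.5540)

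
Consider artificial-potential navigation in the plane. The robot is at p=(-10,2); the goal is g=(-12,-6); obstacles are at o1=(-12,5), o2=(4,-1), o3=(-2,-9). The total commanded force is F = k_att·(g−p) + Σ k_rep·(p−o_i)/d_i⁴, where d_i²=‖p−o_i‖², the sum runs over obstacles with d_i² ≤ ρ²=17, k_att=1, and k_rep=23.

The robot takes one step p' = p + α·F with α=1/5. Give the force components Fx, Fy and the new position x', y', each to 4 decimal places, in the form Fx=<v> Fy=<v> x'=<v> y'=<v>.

Fx=-1.7278 Fy=-8.4083 x'=-10.3456 y'=0.3183

F_att = 1·(g−p) = 1·(-2,-8) = (-2.0000,-8.0000)
o1: d²=13 ≤ ρ²=17; F_rep = 23·(2,-3)/13² = (0.2722,-0.4083)
o2: d²=205 > ρ²=17 → inactive
o3: d²=185 > ρ²=17 → inactive
F = F_att + ΣF_rep = (-1.7278,-8.4083)
p' = p + 1/5·F = (-10.3456,0.3183)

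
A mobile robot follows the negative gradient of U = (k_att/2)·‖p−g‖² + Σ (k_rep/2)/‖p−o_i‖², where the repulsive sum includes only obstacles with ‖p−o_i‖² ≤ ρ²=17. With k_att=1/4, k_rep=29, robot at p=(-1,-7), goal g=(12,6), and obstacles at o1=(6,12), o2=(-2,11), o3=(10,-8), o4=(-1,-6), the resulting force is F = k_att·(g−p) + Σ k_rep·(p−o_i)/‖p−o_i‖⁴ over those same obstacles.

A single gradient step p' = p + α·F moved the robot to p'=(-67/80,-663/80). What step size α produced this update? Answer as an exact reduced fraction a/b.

α = 1/20

F_att = 1/4·(g−p) = 1/4·(13,13) = (3.2500,3.2500)
o1: d²=410 > ρ²=17 → inactive
o2: d²=325 > ρ²=17 → inactive
o3: d²=122 > ρ²=17 → inactive
o4: d²=1 ≤ ρ²=17; F_rep = 29·(0,-1)/1² = (0.0000,-29.0000)
F = F_att + ΣF_rep = (3.2500,-25.7500)
Δp = p'−p = (0.1625,-1.2875); α = Δx/Fx = (13/80) / (13/4) = 1/20
check: Δy/Fy = (-103/80) / (-103/4) = 1/20 ✓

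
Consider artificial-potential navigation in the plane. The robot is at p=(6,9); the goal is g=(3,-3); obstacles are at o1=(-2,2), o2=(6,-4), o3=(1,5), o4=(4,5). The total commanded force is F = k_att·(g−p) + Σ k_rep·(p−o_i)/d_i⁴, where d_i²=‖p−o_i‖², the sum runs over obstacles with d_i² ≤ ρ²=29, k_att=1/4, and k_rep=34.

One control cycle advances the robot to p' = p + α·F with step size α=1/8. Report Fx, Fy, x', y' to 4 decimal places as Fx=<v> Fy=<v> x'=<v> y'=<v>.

Fx=-0.5800 Fy=-2.6600 x'=5.9275 y'=8.6675

F_att = 1/4·(g−p) = 1/4·(-3,-12) = (-0.7500,-3.0000)
o1: d²=113 > ρ²=29 → inactive
o2: d²=169 > ρ²=29 → inactive
o3: d²=41 > ρ²=29 → inactive
o4: d²=20 ≤ ρ²=29; F_rep = 34·(2,4)/20² = (0.1700,0.3400)
F = F_att + ΣF_rep = (-0.5800,-2.6600)
p' = p + 1/8·F = (5.9275,8.6675)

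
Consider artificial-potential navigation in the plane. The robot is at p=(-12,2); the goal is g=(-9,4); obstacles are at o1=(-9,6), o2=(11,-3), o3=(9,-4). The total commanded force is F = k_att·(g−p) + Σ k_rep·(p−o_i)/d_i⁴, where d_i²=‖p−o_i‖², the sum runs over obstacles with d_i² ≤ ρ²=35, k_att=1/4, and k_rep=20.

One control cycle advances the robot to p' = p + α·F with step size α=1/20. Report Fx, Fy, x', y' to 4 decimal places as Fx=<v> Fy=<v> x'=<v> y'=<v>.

F_att = 1/4·(g−p) = 1/4·(3,2) = (0.7500,0.5000)
o1: d²=25 ≤ ρ²=35; F_rep = 20·(-3,-4)/25² = (-0.0960,-0.1280)
o2: d²=554 > ρ²=35 → inactive
o3: d²=477 > ρ²=35 → inactive
F = F_att + ΣF_rep = (0.6540,0.3720)
p' = p + 1/20·F = (-11.9673,2.0186)

Fx=0.6540 Fy=0.3720 x'=-11.9673 y'=2.0186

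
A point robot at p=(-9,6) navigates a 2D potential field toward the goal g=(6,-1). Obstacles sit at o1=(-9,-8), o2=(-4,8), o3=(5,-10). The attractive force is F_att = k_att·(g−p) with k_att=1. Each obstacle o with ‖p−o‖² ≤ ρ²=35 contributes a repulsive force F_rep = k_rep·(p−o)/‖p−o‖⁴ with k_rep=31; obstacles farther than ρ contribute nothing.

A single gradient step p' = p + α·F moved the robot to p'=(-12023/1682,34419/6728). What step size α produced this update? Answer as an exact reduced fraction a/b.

F_att = 1·(g−p) = 1·(15,-7) = (15.0000,-7.0000)
o1: d²=196 > ρ²=35 → inactive
o2: d²=29 ≤ ρ²=35; F_rep = 31·(-5,-2)/29² = (-0.1843,-0.0737)
o3: d²=452 > ρ²=35 → inactive
F = F_att + ΣF_rep = (14.8157,-7.0737)
Δp = p'−p = (1.8520,-0.8842); α = Δx/Fx = (3115/1682) / (12460/841) = 1/8
check: Δy/Fy = (-5949/6728) / (-5949/841) = 1/8 ✓

α = 1/8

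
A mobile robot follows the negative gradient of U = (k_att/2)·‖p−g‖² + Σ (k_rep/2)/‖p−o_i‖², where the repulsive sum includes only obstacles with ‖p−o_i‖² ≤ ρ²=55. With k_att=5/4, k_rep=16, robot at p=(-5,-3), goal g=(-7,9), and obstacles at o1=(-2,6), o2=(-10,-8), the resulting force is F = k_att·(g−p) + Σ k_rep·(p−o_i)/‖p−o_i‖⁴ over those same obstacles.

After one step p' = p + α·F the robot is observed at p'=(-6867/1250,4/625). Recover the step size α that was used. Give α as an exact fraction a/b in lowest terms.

α = 1/5

F_att = 5/4·(g−p) = 5/4·(-2,12) = (-2.5000,15.0000)
o1: d²=90 > ρ²=55 → inactive
o2: d²=50 ≤ ρ²=55; F_rep = 16·(5,5)/50² = (0.0320,0.0320)
F = F_att + ΣF_rep = (-2.4680,15.0320)
Δp = p'−p = (-0.4936,3.0064); α = Δx/Fx = (-617/1250) / (-617/250) = 1/5
check: Δy/Fy = (1879/625) / (1879/125) = 1/5 ✓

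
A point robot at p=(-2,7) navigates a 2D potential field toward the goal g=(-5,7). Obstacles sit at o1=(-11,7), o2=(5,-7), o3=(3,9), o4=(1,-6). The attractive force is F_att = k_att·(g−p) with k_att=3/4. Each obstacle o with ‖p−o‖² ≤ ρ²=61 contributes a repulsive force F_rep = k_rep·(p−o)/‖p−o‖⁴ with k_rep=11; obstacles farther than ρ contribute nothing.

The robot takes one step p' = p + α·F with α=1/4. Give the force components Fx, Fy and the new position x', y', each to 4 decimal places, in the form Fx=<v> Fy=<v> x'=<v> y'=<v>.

F_att = 3/4·(g−p) = 3/4·(-3,0) = (-2.2500,0.0000)
o1: d²=81 > ρ²=61 → inactive
o2: d²=245 > ρ²=61 → inactive
o3: d²=29 ≤ ρ²=61; F_rep = 11·(-5,-2)/29² = (-0.0654,-0.0262)
o4: d²=178 > ρ²=61 → inactive
F = F_att + ΣF_rep = (-2.3154,-0.0262)
p' = p + 1/4·F = (-2.5788,6.9935)

Fx=-2.3154 Fy=-0.0262 x'=-2.5788 y'=6.9935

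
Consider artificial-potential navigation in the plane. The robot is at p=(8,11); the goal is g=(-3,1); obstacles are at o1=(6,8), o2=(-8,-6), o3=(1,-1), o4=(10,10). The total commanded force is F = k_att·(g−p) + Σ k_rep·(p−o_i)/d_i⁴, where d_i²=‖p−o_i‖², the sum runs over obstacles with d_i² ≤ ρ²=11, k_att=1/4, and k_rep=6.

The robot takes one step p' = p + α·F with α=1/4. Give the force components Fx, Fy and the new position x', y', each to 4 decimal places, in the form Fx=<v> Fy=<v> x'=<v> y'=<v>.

F_att = 1/4·(g−p) = 1/4·(-11,-10) = (-2.7500,-2.5000)
o1: d²=13 > ρ²=11 → inactive
o2: d²=545 > ρ²=11 → inactive
o3: d²=193 > ρ²=11 → inactive
o4: d²=5 ≤ ρ²=11; F_rep = 6·(-2,1)/5² = (-0.4800,0.2400)
F = F_att + ΣF_rep = (-3.2300,-2.2600)
p' = p + 1/4·F = (7.1925,10.4350)

Fx=-3.2300 Fy=-2.2600 x'=7.1925 y'=10.4350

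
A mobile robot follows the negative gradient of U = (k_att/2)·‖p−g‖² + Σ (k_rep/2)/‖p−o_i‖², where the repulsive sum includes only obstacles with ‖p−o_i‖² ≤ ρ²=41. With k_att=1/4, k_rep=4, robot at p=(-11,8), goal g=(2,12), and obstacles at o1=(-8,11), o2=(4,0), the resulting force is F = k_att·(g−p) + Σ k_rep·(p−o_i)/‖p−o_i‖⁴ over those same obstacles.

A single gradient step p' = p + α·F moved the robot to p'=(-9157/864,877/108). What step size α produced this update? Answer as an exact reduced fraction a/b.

α = 1/8

F_att = 1/4·(g−p) = 1/4·(13,4) = (3.2500,1.0000)
o1: d²=18 ≤ ρ²=41; F_rep = 4·(-3,-3)/18² = (-0.0370,-0.0370)
o2: d²=289 > ρ²=41 → inactive
F = F_att + ΣF_rep = (3.2130,0.9630)
Δp = p'−p = (0.4016,0.1204); α = Δx/Fx = (347/864) / (347/108) = 1/8
check: Δy/Fy = (13/108) / (26/27) = 1/8 ✓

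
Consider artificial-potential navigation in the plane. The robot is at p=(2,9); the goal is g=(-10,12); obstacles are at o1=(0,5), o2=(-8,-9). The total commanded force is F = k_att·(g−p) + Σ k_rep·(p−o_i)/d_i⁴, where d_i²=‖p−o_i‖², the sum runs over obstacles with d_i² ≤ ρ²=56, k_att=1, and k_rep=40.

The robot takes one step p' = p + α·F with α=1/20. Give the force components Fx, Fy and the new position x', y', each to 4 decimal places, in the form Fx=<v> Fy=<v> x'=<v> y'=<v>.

F_att = 1·(g−p) = 1·(-12,3) = (-12.0000,3.0000)
o1: d²=20 ≤ ρ²=56; F_rep = 40·(2,4)/20² = (0.2000,0.4000)
o2: d²=424 > ρ²=56 → inactive
F = F_att + ΣF_rep = (-11.8000,3.4000)
p' = p + 1/20·F = (1.4100,9.1700)

Fx=-11.8000 Fy=3.4000 x'=1.4100 y'=9.1700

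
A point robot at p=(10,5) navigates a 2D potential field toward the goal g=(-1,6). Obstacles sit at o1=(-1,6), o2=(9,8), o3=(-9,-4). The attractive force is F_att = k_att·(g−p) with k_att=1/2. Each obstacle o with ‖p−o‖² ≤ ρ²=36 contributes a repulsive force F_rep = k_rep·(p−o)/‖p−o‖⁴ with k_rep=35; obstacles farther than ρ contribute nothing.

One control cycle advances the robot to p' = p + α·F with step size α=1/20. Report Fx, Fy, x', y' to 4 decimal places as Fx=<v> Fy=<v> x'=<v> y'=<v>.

Fx=-5.1500 Fy=-0.5500 x'=9.7425 y'=4.9725

F_att = 1/2·(g−p) = 1/2·(-11,1) = (-5.5000,0.5000)
o1: d²=122 > ρ²=36 → inactive
o2: d²=10 ≤ ρ²=36; F_rep = 35·(1,-3)/10² = (0.3500,-1.0500)
o3: d²=442 > ρ²=36 → inactive
F = F_att + ΣF_rep = (-5.1500,-0.5500)
p' = p + 1/20·F = (9.7425,4.9725)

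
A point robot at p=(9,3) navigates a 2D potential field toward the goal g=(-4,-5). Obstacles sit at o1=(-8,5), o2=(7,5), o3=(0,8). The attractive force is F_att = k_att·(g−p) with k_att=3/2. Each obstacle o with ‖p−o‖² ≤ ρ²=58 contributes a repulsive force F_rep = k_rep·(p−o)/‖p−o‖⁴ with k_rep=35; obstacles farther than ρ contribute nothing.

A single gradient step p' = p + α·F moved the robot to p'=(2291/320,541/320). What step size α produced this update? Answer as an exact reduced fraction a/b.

F_att = 3/2·(g−p) = 3/2·(-13,-8) = (-19.5000,-12.0000)
o1: d²=293 > ρ²=58 → inactive
o2: d²=8 ≤ ρ²=58; F_rep = 35·(2,-2)/8² = (1.0938,-1.0938)
o3: d²=106 > ρ²=58 → inactive
F = F_att + ΣF_rep = (-18.4062,-13.0938)
Δp = p'−p = (-1.8406,-1.3094); α = Δx/Fx = (-589/320) / (-589/32) = 1/10
check: Δy/Fy = (-419/320) / (-419/32) = 1/10 ✓

α = 1/10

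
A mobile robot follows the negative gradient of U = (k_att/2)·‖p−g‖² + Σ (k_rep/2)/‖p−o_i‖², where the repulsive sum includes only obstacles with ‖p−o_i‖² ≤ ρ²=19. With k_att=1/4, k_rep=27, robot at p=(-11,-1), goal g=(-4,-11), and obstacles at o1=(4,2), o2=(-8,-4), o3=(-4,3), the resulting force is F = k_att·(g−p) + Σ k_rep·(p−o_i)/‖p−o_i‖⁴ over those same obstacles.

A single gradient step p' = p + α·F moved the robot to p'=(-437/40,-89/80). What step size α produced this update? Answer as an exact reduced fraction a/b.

F_att = 1/4·(g−p) = 1/4·(7,-10) = (1.7500,-2.5000)
o1: d²=234 > ρ²=19 → inactive
o2: d²=18 ≤ ρ²=19; F_rep = 27·(-3,3)/18² = (-0.2500,0.2500)
o3: d²=65 > ρ²=19 → inactive
F = F_att + ΣF_rep = (1.5000,-2.2500)
Δp = p'−p = (0.0750,-0.1125); α = Δx/Fx = (3/40) / (3/2) = 1/20
check: Δy/Fy = (-9/80) / (-9/4) = 1/20 ✓

α = 1/20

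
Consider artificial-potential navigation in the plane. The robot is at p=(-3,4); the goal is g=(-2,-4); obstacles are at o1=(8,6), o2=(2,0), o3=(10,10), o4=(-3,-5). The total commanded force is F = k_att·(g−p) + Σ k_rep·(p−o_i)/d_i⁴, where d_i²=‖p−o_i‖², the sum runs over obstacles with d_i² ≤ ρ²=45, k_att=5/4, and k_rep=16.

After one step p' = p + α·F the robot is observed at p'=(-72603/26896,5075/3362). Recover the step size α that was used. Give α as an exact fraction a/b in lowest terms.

F_att = 5/4·(g−p) = 5/4·(1,-8) = (1.2500,-10.0000)
o1: d²=125 > ρ²=45 → inactive
o2: d²=41 ≤ ρ²=45; F_rep = 16·(-5,4)/41² = (-0.0476,0.0381)
o3: d²=205 > ρ²=45 → inactive
o4: d²=81 > ρ²=45 → inactive
F = F_att + ΣF_rep = (1.2024,-9.9619)
Δp = p'−p = (0.3006,-2.4905); α = Δx/Fx = (8085/26896) / (8085/6724) = 1/4
check: Δy/Fy = (-8373/3362) / (-16746/1681) = 1/4 ✓

α = 1/4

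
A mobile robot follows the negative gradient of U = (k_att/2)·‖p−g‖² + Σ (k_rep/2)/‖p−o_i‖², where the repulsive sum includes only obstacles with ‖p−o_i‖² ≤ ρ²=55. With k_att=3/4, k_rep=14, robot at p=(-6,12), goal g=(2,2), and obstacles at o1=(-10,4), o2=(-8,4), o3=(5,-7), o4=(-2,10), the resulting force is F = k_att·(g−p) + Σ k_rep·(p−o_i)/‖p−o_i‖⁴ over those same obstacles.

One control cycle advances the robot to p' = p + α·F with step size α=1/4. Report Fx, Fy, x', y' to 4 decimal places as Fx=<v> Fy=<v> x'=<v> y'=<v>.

Fx=5.8600 Fy=-7.4300 x'=-4.5350 y'=10.1425

F_att = 3/4·(g−p) = 3/4·(8,-10) = (6.0000,-7.5000)
o1: d²=80 > ρ²=55 → inactive
o2: d²=68 > ρ²=55 → inactive
o3: d²=482 > ρ²=55 → inactive
o4: d²=20 ≤ ρ²=55; F_rep = 14·(-4,2)/20² = (-0.1400,0.0700)
F = F_att + ΣF_rep = (5.8600,-7.4300)
p' = p + 1/4·F = (-4.5350,10.1425)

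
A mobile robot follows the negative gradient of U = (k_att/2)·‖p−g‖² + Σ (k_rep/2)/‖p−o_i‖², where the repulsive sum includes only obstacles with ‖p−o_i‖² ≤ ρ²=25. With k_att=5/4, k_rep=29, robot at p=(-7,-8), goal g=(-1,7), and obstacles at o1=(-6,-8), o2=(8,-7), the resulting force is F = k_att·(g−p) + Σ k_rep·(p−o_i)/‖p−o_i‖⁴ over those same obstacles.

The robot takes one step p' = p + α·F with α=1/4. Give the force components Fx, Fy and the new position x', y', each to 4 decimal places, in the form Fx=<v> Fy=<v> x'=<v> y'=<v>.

Fx=-21.5000 Fy=18.7500 x'=-12.3750 y'=-3.3125

F_att = 5/4·(g−p) = 5/4·(6,15) = (7.5000,18.7500)
o1: d²=1 ≤ ρ²=25; F_rep = 29·(-1,0)/1² = (-29.0000,0.0000)
o2: d²=226 > ρ²=25 → inactive
F = F_att + ΣF_rep = (-21.5000,18.7500)
p' = p + 1/4·F = (-12.3750,-3.3125)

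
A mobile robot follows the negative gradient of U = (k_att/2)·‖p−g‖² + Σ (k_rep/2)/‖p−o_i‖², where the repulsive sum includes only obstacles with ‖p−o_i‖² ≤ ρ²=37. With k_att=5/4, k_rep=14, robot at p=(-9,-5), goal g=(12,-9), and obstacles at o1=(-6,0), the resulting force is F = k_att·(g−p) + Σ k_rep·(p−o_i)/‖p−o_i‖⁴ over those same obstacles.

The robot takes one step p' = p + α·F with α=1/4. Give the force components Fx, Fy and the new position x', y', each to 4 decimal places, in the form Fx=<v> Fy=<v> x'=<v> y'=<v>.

Fx=26.2137 Fy=-5.0606 x'=-2.4466 y'=-6.2651

F_att = 5/4·(g−p) = 5/4·(21,-4) = (26.2500,-5.0000)
o1: d²=34 ≤ ρ²=37; F_rep = 14·(-3,-5)/34² = (-0.0363,-0.0606)
F = F_att + ΣF_rep = (26.2137,-5.0606)
p' = p + 1/4·F = (-2.4466,-6.2651)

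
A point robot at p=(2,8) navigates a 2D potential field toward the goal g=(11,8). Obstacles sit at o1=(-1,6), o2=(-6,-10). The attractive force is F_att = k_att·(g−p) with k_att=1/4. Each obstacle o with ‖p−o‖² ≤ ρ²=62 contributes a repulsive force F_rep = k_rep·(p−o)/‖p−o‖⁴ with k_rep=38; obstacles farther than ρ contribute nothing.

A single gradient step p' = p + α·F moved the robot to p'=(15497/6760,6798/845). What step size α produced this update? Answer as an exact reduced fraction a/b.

F_att = 1/4·(g−p) = 1/4·(9,0) = (2.2500,0.0000)
o1: d²=13 ≤ ρ²=62; F_rep = 38·(3,2)/13² = (0.6746,0.4497)
o2: d²=388 > ρ²=62 → inactive
F = F_att + ΣF_rep = (2.9246,0.4497)
Δp = p'−p = (0.2925,0.0450); α = Δx/Fx = (1977/6760) / (1977/676) = 1/10
check: Δy/Fy = (38/845) / (76/169) = 1/10 ✓

α = 1/10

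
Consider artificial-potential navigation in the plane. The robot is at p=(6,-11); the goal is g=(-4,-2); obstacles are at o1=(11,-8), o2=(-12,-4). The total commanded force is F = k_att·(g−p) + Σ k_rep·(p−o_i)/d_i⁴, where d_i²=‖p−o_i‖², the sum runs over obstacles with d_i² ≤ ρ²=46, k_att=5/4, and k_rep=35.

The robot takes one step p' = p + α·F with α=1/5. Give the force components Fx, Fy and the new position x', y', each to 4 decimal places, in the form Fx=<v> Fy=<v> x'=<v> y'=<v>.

Fx=-12.6514 Fy=11.1592 x'=3.4697 y'=-8.7682

F_att = 5/4·(g−p) = 5/4·(-10,9) = (-12.5000,11.2500)
o1: d²=34 ≤ ρ²=46; F_rep = 35·(-5,-3)/34² = (-0.1514,-0.0908)
o2: d²=373 > ρ²=46 → inactive
F = F_att + ΣF_rep = (-12.6514,11.1592)
p' = p + 1/5·F = (3.4697,-8.7682)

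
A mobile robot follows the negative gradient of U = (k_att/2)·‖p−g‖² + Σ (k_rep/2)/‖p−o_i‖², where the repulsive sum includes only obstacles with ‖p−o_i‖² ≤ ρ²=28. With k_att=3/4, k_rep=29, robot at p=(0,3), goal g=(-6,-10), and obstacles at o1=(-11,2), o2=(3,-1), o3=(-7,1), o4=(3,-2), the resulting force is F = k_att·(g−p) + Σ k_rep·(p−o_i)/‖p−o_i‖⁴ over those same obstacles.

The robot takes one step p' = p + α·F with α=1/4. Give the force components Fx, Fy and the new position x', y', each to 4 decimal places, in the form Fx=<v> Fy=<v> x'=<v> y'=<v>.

Fx=-4.6392 Fy=-9.5644 x'=-1.1598 y'=0.6089

F_att = 3/4·(g−p) = 3/4·(-6,-13) = (-4.5000,-9.7500)
o1: d²=122 > ρ²=28 → inactive
o2: d²=25 ≤ ρ²=28; F_rep = 29·(-3,4)/25² = (-0.1392,0.1856)
o3: d²=53 > ρ²=28 → inactive
o4: d²=34 > ρ²=28 → inactive
F = F_att + ΣF_rep = (-4.6392,-9.5644)
p' = p + 1/4·F = (-1.1598,0.6089)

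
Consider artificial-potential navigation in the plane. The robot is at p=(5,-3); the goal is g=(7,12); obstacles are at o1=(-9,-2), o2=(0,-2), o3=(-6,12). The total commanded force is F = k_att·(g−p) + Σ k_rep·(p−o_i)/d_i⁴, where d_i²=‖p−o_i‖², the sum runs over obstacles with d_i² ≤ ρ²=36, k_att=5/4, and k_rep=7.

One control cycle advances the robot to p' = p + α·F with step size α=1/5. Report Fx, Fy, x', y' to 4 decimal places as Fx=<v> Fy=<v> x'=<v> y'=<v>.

Fx=2.5518 Fy=18.7396 x'=5.5104 y'=0.7479

F_att = 5/4·(g−p) = 5/4·(2,15) = (2.5000,18.7500)
o1: d²=197 > ρ²=36 → inactive
o2: d²=26 ≤ ρ²=36; F_rep = 7·(5,-1)/26² = (0.0518,-0.0104)
o3: d²=346 > ρ²=36 → inactive
F = F_att + ΣF_rep = (2.5518,18.7396)
p' = p + 1/5·F = (5.5104,0.7479)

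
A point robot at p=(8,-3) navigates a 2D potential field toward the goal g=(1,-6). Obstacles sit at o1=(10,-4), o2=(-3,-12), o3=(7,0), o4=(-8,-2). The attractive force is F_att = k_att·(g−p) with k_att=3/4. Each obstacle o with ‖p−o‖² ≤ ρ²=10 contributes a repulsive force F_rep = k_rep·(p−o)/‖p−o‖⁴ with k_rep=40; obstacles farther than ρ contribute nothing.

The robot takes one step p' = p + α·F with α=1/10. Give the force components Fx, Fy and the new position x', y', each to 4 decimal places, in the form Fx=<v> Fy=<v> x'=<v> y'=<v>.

F_att = 3/4·(g−p) = 3/4·(-7,-3) = (-5.2500,-2.2500)
o1: d²=5 ≤ ρ²=10; F_rep = 40·(-2,1)/5² = (-3.2000,1.6000)
o2: d²=202 > ρ²=10 → inactive
o3: d²=10 ≤ ρ²=10; F_rep = 40·(1,-3)/10² = (0.4000,-1.2000)
o4: d²=257 > ρ²=10 → inactive
F = F_att + ΣF_rep = (-8.0500,-1.8500)
p' = p + 1/10·F = (7.1950,-3.1850)

Fx=-8.0500 Fy=-1.8500 x'=7.1950 y'=-3.1850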